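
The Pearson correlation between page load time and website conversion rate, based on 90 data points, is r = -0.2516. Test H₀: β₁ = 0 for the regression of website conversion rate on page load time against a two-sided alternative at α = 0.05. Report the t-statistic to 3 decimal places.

t = r·√(n − 2)/√(1 − r²) = -0.2516·√88/√0.936697 = -2.439.
df = n − 2 = 88.
Two-sided p ≈ 0.0168, which is < 0.05, so reject H₀.
There is evidence of a linear association between page load time and website conversion rate.

t = -2.439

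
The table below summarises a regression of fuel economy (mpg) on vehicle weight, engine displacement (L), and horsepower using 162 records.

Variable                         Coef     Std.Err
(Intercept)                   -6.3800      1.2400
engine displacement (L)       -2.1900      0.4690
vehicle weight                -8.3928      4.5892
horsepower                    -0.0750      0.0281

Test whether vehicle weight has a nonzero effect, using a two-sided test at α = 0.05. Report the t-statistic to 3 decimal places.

t = -1.829

Read off: b = -8.3928, SE = 4.5892 for vehicle weight.
H₀: β₁ = 0 vs H₁: β₁ ≠ 0.
t = -8.3928 / 4.5892 = -1.829.
df = n − k − 1 = 162 − 3 − 1 = 158.
Two-sided p ≈ 0.0693, which is ≥ 0.05, so fail to reject H₀.
The data do not give significant evidence of an association between vehicle weight and fuel economy, after adjusting for the other predictors.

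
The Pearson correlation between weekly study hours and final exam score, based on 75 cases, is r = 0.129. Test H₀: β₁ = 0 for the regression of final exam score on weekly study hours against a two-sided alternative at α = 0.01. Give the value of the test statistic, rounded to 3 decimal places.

t = r·√(n − 2)/√(1 − r²) = 0.129·√73/√0.983359 = 1.111.
df = n − 2 = 73.
Two-sided p ≈ 0.2700, which is ≥ 0.01, so fail to reject H₀.
The data do not give significant evidence of a linear association between weekly study hours and final exam score.

t = 1.111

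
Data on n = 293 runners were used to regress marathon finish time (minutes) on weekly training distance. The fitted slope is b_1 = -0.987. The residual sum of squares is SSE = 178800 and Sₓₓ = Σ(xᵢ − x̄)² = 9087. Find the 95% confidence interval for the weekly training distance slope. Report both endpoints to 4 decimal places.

(-1.4988, -0.4752)

MSE = SSE/(n − 2) = 178800/291 = 614.433.
SE(b_1) = √(MSE/Sₓₓ) = √(614.433/9087) = 0.260032.
df = n − 2 = 291.
t* = t_{0.025, 291} = 1.96815.
Margin = t* × SE = 1.96815 × 0.260032 = 0.511782.
CI: -0.987 ± 0.511782 → (-1.4988, -0.4752).
With 95% confidence, each one-unit increase in weekly training distance is associated with a change of between -1.4988 and -0.4752 minutes in marathon finish time.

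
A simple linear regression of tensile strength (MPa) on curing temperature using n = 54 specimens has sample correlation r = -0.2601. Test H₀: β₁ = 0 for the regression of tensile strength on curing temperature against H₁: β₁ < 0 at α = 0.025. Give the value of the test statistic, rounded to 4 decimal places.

t = r·√(n − 2)/√(1 − r²) = -0.2601·√52/√0.932348 = -1.9425.
df = n − 2 = 52.
One-sided p ≈ 0.0288, which is ≥ 0.025, so fail to reject H₀.
The data do not give significant evidence of a linear association between curing temperature and tensile strength.

t = -1.9425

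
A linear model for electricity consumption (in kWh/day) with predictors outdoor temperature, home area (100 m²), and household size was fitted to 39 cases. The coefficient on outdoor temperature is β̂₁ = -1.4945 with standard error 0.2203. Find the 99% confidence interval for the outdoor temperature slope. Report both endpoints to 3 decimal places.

(-2.095, -0.894)

df = n − k − 1 = 39 − 3 − 1 = 35.
t* = t_{0.005, 35} = 2.723806.
Margin = t* × SE = 2.723806 × 0.2203 = 0.60005.
CI: -1.4945 ± 0.60005 → (-2.095, -0.894).
With 99% confidence, each one-unit increase in outdoor temperature is associated with a change of between -2.095 and -0.894 kWh/day in electricity consumption, holding the other predictors fixed.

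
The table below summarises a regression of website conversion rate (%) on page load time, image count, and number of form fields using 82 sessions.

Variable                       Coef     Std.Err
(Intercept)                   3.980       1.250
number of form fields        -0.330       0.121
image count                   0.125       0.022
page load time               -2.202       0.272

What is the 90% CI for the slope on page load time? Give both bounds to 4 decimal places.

Read off: b = -2.202, SE = 0.272 for page load time.
df = n − k − 1 = 82 − 3 − 1 = 78.
t* = t_{0.05, 78} = 1.664625.
Margin = t* × SE = 1.664625 × 0.272 = 0.452778.
CI: -2.202 ± 0.452778 → (-2.6548, -1.7492).

(-2.6548, -1.7492)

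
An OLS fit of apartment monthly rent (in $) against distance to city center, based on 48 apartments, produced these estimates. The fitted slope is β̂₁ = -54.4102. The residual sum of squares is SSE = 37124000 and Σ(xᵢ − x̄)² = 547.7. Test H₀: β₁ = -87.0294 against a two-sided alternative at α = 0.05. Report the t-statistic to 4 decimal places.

t = 0.8498

MSE = SSE/(n − 2) = 37124000/46 = 807043.
SE(β̂₁) = √(MSE/Sₓₓ) = √(807043/547.7) = 38.3864.
t = (-54.4102 − (-87.0294)) / 38.3864 = 0.8498.
df = n − 2 = 46.
Two-sided p ≈ 0.3999, which is ≥ 0.05, so fail to reject H₀.
The data are consistent with a true slope of -87.0294 $ per unit of distance to city center.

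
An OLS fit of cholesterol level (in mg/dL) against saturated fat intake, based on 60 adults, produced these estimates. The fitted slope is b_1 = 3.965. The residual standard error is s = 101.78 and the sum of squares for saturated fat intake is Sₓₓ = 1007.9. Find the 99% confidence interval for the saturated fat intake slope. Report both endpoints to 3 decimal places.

(-4.573, 12.503)

SE(b_1) = s/√Sₓₓ = 101.78/√1007.9 = 3.20593.
df = n − 2 = 58.
t* = t_{0.005, 58} = 2.663287.
Margin = t* × SE = 2.663287 × 3.20593 = 8.53831.
CI: 3.965 ± 8.53831 → (-4.573, 12.503).
With 99% confidence, each one-unit increase in saturated fat intake is associated with a change of between -4.573 and 12.503 mg/dL in cholesterol level.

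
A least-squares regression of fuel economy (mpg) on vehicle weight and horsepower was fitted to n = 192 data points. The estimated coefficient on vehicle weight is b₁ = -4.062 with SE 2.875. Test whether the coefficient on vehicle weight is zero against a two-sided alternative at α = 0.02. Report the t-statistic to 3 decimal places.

t = -1.413

H₀: β₁ = 0 vs H₁: β₁ ≠ 0.
t = (b₁ − β₁⁰)/SE = -4.062 / 2.875 = -1.413.
df = n − k − 1 = 192 − 2 − 1 = 189.
Two-sided p ≈ 0.1593, which is ≥ 0.02, so fail to reject H₀.
The data do not give significant evidence of an association between vehicle weight and fuel economy, after adjusting for the other predictors.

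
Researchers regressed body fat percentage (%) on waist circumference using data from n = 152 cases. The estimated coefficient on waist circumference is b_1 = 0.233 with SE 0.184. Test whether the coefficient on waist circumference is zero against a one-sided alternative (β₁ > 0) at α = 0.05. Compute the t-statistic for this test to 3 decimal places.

t = 1.266

H₀: β₁ = 0 vs H₁: β₁ > 0.
t = (b_1 − β₁⁰)/SE = 0.233 / 0.184 = 1.266.
df = n − 2 = 152 − 2 = 150.
One-sided p ≈ 0.1037, which is ≥ 0.05, so fail to reject H₀.
The data do not give significant evidence that the true slope on waist circumference is positive.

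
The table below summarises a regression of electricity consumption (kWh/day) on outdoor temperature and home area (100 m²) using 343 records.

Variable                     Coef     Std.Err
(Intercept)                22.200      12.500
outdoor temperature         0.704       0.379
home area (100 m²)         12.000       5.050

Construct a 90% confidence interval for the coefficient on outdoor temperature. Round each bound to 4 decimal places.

Read off: b = 0.704, SE = 0.379 for outdoor temperature.
df = n − k − 1 = 343 − 2 − 1 = 340.
t* = t_{0.05, 340} = 1.649348.
Margin = t* × SE = 1.649348 × 0.379 = 0.625103.
CI: 0.704 ± 0.625103 → (0.0789, 1.3291).

(0.0789, 1.3291)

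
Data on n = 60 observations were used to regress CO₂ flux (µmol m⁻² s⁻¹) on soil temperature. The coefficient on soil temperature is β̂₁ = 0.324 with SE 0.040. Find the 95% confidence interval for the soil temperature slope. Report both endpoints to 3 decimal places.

df = n − 2 = 60 − 2 = 58.
t* = t_{0.025, 58} = 2.001717.
Margin = t* × SE = 2.001717 × 0.040 = 0.08007.
CI: 0.324 ± 0.08007 → (0.244, 0.404).
With 95% confidence, each one-unit increase in soil temperature is associated with a change of between 0.244 and 0.404 µmol m⁻² s⁻¹ in CO₂ flux.

(0.244, 0.404)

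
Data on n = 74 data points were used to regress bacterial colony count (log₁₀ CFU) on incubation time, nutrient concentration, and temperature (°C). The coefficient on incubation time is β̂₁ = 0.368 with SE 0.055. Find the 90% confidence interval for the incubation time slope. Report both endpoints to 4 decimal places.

df = n − k − 1 = 74 − 3 − 1 = 70.
t* = t_{0.05, 70} = 1.666914.
Margin = t* × SE = 1.666914 × 0.055 = 0.091680.
CI: 0.368 ± 0.091680 → (0.2763, 0.4597).
With 90% confidence, each one-unit increase in incubation time is associated with a change of between 0.2763 and 0.4597 log₁₀ CFU in bacterial colony count, holding the other predictors fixed.

(0.2763, 0.4597)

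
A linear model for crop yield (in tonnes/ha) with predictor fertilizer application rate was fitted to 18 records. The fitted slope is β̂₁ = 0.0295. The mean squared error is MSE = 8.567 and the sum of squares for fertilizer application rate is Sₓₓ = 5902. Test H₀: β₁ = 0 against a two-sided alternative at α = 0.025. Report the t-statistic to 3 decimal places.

SE(β̂₁) = √(MSE/Sₓₓ) = √(8.567/5902) = 0.0380991.
t = 0.0295 / 0.0380991 = 0.774.
df = n − 2 = 16.
Two-sided p ≈ 0.4500, which is ≥ 0.025, so fail to reject H₀.
The data do not give significant evidence of an association between fertilizer application rate and crop yield.

t = 0.774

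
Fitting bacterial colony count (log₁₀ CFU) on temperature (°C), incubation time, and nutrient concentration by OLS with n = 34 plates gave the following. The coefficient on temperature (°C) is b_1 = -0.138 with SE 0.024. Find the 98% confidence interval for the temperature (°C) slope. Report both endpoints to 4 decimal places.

df = n − k − 1 = 34 − 3 − 1 = 30.
t* = t_{0.01, 30} = 2.457262.
Margin = t* × SE = 2.457262 × 0.024 = 0.058974.
CI: -0.138 ± 0.058974 → (-0.1970, -0.0790).
With 98% confidence, each one-unit increase in temperature (°C) is associated with a change of between -0.1970 and -0.0790 log₁₀ CFU in bacterial colony count, holding the other predictors fixed.

(-0.1970, -0.0790)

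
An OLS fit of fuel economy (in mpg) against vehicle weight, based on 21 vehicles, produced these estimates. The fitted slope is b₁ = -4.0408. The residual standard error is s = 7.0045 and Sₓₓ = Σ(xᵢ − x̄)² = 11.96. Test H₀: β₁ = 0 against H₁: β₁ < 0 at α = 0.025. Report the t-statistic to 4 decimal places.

SE(b₁) = s/√Sₓₓ = 7.0045/√11.96 = 2.0254.
t = -4.0408 / 2.0254 = -1.9951.
df = n − 2 = 19.
One-sided p ≈ 0.0303, which is ≥ 0.025, so fail to reject H₀.
The data do not give significant evidence that the true slope on vehicle weight is negative.

t = -1.9951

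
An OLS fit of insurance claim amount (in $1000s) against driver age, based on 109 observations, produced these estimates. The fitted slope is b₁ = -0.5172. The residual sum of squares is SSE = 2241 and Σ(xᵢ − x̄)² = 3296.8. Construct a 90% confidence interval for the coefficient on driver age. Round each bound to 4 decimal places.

(-0.6494, -0.3850)

MSE = SSE/(n − 2) = 2241/107 = 20.9439.
SE(b₁) = √(MSE/Sₓₓ) = √(20.9439/3296.8) = 0.0797045.
df = n − 2 = 107.
t* = t_{0.05, 107} = 1.659219.
Margin = t* × SE = 1.659219 × 0.0797045 = 0.132247.
CI: -0.5172 ± 0.132247 → (-0.6494, -0.3850).
With 90% confidence, each one-unit increase in driver age is associated with a change of between -0.6494 and -0.3850 $1000s in insurance claim amount.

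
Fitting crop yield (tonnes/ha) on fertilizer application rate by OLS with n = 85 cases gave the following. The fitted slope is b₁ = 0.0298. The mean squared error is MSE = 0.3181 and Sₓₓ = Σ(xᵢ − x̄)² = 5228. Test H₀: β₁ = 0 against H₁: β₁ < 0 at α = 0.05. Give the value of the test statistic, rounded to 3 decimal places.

t = 3.820

SE(b₁) = √(MSE/Sₓₓ) = √(0.3181/5228) = 0.00780035.
t = 0.0298 / 0.00780035 = 3.820.
df = n − 2 = 83.
One-sided p ≈ 0.9999, which is ≥ 0.05, so fail to reject H₀.
The data do not give significant evidence that the true slope on fertilizer application rate is negative.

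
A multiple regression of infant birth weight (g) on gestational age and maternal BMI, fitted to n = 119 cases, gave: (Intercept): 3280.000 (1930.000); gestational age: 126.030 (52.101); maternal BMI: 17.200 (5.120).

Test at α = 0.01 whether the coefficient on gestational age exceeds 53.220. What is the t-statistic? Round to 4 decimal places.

t = 1.3975

Read off: b = 126.030, SE = 52.101 for gestational age.
H₀: β₁ = 53.220 vs H₁: β₁ > 53.220.
t = (126.030 − 53.220) / 52.101 = 1.3975.
df = n − k − 1 = 119 − 2 − 1 = 116.
One-sided p ≈ 0.0825, which is ≥ 0.01, so fail to reject H₀.
The data do not give significant evidence that the true slope on gestational age exceeds 53.220 g per unit, holding the other predictors fixed.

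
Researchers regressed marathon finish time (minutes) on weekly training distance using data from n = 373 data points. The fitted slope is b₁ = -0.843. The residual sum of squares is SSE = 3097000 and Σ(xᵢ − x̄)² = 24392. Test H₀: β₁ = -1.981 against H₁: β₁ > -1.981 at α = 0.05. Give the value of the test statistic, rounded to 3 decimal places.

MSE = SSE/(n − 2) = 3097000/371 = 8347.71.
SE(b₁) = √(MSE/Sₓₓ) = √(8347.71/24392) = 0.585005.
t = (-0.843 − (-1.981)) / 0.585005 = 1.945.
df = n − 2 = 371.
One-sided p ≈ 0.0262, which is < 0.05, so reject H₀.
There is evidence that the true slope on weekly training distance exceeds -1.981 minutes per unit.

t = 1.945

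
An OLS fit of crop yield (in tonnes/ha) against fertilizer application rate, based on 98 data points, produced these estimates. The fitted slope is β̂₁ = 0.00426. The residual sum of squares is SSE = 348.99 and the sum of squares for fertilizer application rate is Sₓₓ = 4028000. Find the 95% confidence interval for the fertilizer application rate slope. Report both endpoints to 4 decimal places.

(0.0024, 0.0061)

MSE = SSE/(n − 2) = 348.99/96 = 3.63531.
SE(β̂₁) = √(MSE/Sₓₓ) = √(3.63531/4028000) = 0.000950006.
df = n − 2 = 96.
t* = t_{0.025, 96} = 1.984984.
Margin = t* × SE = 1.984984 × 0.000950006 = 0.001886.
CI: 0.00426 ± 0.001886 → (0.0024, 0.0061).
With 95% confidence, each one-unit increase in fertilizer application rate is associated with a change of between 0.0024 and 0.0061 tonnes/ha in crop yield.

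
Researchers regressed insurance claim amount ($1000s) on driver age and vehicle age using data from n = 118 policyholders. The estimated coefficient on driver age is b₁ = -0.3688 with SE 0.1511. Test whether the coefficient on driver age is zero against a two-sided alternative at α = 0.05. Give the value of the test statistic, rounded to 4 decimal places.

H₀: β₁ = 0 vs H₁: β₁ ≠ 0.
t = (b₁ − β₁⁰)/SE = -0.3688 / 0.1511 = -2.4408.
df = n − k − 1 = 118 − 2 − 1 = 115.
Two-sided p ≈ 0.0162, which is < 0.05, so reject H₀.
There is evidence that driver age is associated with insurance claim amount, holding the other predictors fixed.

t = -2.4408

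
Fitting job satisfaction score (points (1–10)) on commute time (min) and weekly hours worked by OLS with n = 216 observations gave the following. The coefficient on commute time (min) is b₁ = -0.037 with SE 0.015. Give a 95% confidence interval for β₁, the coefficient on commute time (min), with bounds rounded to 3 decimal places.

df = n − k − 1 = 216 − 2 − 1 = 213.
t* = t_{0.025, 213} = 1.971164.
Margin = t* × SE = 1.971164 × 0.015 = 0.02957.
CI: -0.037 ± 0.02957 → (-0.067, -0.007).
With 95% confidence, each one-unit increase in commute time (min) is associated with a change of between -0.067 and -0.007 points (1–10) in job satisfaction score, holding the other predictors fixed.

(-0.067, -0.007)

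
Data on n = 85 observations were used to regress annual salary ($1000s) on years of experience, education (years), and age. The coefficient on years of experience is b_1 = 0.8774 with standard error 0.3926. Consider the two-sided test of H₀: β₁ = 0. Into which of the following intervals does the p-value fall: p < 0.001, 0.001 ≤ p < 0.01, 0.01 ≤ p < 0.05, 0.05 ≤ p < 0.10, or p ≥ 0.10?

t = 0.8774 / 0.3926 = 2.235.
df = n − k − 1 = 85 − 3 − 1 = 81.
Two-sided p = 2·P(T_{81} > |t|) ≈ 0.0282.
So 0.01 ≤ p < 0.05.

0.01 ≤ p < 0.05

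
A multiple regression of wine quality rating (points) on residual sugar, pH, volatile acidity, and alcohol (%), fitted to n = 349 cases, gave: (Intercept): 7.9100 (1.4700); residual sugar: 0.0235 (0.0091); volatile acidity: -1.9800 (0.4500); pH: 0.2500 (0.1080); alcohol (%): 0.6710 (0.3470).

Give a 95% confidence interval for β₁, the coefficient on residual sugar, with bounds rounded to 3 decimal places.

(0.006, 0.041)

Read off: b = 0.0235, SE = 0.0091 for residual sugar.
df = n − k − 1 = 349 − 4 − 1 = 344.
t* = t_{0.025, 344} = 1.966884.
Margin = t* × SE = 1.966884 × 0.0091 = 0.01790.
CI: 0.0235 ± 0.01790 → (0.006, 0.041).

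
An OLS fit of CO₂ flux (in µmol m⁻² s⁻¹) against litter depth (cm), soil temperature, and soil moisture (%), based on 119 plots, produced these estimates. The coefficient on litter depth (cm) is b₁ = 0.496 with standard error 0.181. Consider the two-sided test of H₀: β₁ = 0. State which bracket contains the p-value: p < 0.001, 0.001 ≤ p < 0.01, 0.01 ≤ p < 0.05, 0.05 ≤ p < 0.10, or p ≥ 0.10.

t = 0.496 / 0.181 = 2.740.
df = n − k − 1 = 119 − 3 − 1 = 115.
Two-sided p = 2·P(T_{115} > |t|) ≈ 0.0071.
So 0.001 ≤ p < 0.01.

0.001 ≤ p < 0.01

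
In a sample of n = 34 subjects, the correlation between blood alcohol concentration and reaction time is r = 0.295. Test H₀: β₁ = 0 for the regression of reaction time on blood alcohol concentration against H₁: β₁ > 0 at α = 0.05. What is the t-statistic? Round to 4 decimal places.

t = r·√(n − 2)/√(1 − r²) = 0.295·√32/√0.912975 = 1.7465.
df = n − 2 = 32.
One-sided p ≈ 0.0452, which is < 0.05, so reject H₀.
There is evidence of a linear association between blood alcohol concentration and reaction time.

t = 1.7465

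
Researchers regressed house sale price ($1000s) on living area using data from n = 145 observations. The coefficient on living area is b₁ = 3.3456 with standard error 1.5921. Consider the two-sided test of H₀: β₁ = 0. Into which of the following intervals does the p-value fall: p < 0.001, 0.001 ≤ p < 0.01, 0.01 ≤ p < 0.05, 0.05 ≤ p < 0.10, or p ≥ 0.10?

0.01 ≤ p < 0.05

t = 3.3456 / 1.5921 = 2.101.
df = n − 2 = 145 − 2 = 143.
Two-sided p = 2·P(T_{143} > |t|) ≈ 0.0374.
So 0.01 ≤ p < 0.05.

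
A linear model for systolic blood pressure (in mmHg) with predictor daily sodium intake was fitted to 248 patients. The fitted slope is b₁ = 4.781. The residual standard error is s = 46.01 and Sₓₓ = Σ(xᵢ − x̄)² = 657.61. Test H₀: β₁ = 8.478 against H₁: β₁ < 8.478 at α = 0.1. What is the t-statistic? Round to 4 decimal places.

t = -2.0605

SE(b₁) = s/√Sₓₓ = 46.01/√657.61 = 1.79419.
t = (4.781 − 8.478) / 1.79419 = -2.0605.
df = n − 2 = 246.
One-sided p ≈ 0.0202, which is < 0.1, so reject H₀.
There is evidence that the true slope on daily sodium intake is below 8.478 mmHg per unit.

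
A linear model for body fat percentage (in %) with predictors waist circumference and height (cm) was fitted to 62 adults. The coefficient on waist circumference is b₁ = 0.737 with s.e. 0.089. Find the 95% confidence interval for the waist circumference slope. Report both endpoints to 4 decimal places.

(0.5589, 0.9151)

df = n − k − 1 = 62 − 2 − 1 = 59.
t* = t_{0.025, 59} = 2.000995.
Margin = t* × SE = 2.000995 × 0.089 = 0.178089.
CI: 0.737 ± 0.178089 → (0.5589, 0.9151).
With 95% confidence, each one-unit increase in waist circumference is associated with a change of between 0.5589 and 0.9151 % in body fat percentage, holding the other predictors fixed.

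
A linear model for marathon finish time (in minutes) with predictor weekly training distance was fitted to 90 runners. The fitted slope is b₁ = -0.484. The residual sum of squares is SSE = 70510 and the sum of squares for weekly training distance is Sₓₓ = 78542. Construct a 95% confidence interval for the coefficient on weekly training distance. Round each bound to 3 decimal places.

MSE = SSE/(n − 2) = 70510/88 = 801.25.
SE(b₁) = √(MSE/Sₓₓ) = √(801.25/78542) = 0.101003.
df = n − 2 = 88.
t* = t_{0.025, 88} = 1.98729.
Margin = t* × SE = 1.98729 × 0.101003 = 0.20072.
CI: -0.484 ± 0.20072 → (-0.685, -0.283).
With 95% confidence, each one-unit increase in weekly training distance is associated with a change of between -0.685 and -0.283 minutes in marathon finish time.

(-0.685, -0.283)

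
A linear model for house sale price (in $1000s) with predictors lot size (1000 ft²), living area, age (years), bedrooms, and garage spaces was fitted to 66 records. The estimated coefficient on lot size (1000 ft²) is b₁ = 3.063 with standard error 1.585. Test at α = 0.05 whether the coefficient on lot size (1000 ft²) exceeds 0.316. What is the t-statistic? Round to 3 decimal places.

t = 1.733

H₀: β₁ = 0.316 vs H₁: β₁ > 0.316.
t = (b₁ − β₁⁰)/SE = (3.063 − 0.316) / 1.585 = 1.733.
df = n − k − 1 = 66 − 5 − 1 = 60.
One-sided p ≈ 0.0441, which is < 0.05, so reject H₀.
There is evidence that the true slope on lot size (1000 ft²) exceeds 0.316 $1000s per unit, holding the other predictors fixed.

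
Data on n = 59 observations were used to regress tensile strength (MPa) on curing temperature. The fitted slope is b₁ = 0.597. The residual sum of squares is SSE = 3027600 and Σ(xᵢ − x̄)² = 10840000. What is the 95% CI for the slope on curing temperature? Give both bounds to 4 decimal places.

MSE = SSE/(n − 2) = 3027600/57 = 53115.8.
SE(b₁) = √(MSE/Sₓₓ) = √(53115.8/10840000) = 0.0699999.
df = n − 2 = 57.
t* = t_{0.025, 57} = 2.002465.
Margin = t* × SE = 2.002465 × 0.0699999 = 0.140172.
CI: 0.597 ± 0.140172 → (0.4568, 0.7372).
With 95% confidence, each one-unit increase in curing temperature is associated with a change of between 0.4568 and 0.7372 MPa in tensile strength.

(0.4568, 0.7372)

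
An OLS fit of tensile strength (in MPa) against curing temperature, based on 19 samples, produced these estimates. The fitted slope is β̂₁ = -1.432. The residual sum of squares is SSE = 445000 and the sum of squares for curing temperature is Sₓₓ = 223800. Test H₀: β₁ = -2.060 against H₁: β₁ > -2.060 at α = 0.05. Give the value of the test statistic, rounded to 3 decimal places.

MSE = SSE/(n − 2) = 445000/17 = 26176.5.
SE(β̂₁) = √(MSE/Sₓₓ) = √(26176.5/223800) = 0.342.
t = (-1.432 − (-2.060)) / 0.342 = 1.836.
df = n − 2 = 17.
One-sided p ≈ 0.0419, which is < 0.05, so reject H₀.
There is evidence that the true slope on curing temperature exceeds -2.060 MPa per unit.

t = 1.836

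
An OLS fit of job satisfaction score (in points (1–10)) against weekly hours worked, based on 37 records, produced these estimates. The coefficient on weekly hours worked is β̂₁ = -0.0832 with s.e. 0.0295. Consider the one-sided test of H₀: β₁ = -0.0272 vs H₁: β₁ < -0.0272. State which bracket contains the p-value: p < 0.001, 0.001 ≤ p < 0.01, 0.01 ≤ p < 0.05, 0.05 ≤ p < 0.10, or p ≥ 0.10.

t = (-0.0832 − (-0.0272)) / 0.0295 = -1.898.
df = n − 2 = 37 − 2 = 35.
One-sided p = P(T_{35} < t) ≈ 0.0330.
So 0.01 ≤ p < 0.05.

0.01 ≤ p < 0.05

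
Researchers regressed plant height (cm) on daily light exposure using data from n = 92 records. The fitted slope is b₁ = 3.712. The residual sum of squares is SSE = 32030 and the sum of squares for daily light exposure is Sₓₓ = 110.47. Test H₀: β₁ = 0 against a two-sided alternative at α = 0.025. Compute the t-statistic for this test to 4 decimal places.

MSE = SSE/(n − 2) = 32030/90 = 355.889.
SE(b₁) = √(MSE/Sₓₓ) = √(355.889/110.47) = 1.79488.
t = 3.712 / 1.79488 = 2.0681.
df = n − 2 = 90.
Two-sided p ≈ 0.0415, which is ≥ 0.025, so fail to reject H₀.
The data do not give significant evidence of an association between daily light exposure and plant height.

t = 2.0681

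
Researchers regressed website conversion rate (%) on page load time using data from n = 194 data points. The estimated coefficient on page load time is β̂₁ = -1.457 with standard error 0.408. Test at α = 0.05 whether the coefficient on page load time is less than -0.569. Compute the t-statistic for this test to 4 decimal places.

H₀: β₁ = -0.569 vs H₁: β₁ < -0.569.
t = (β̂₁ − β₁⁰)/SE = (-1.457 − (-0.569)) / 0.408 = -2.1765.
df = n − 2 = 194 − 2 = 192.
One-sided p ≈ 0.0154, which is < 0.05, so reject H₀.
There is evidence that the true slope on page load time is below -0.569 % per unit.

t = -2.1765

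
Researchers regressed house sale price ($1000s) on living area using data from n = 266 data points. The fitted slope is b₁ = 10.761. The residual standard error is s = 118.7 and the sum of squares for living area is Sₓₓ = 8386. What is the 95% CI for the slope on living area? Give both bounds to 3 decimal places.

SE(b₁) = s/√Sₓₓ = 118.7/√8386 = 1.2962.
df = n − 2 = 264.
t* = t_{0.025, 264} = 1.96899.
Margin = t* × SE = 1.96899 × 1.2962 = 2.55221.
CI: 10.761 ± 2.55221 → (8.209, 13.313).
With 95% confidence, each one-unit increase in living area is associated with a change of between 8.209 and 13.313 $1000s in house sale price.

(8.209, 13.313)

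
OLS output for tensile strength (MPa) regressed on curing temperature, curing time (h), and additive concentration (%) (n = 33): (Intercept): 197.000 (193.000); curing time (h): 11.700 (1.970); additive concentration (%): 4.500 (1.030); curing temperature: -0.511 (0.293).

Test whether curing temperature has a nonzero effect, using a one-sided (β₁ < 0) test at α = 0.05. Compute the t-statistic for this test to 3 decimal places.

t = -1.744

Read off: b = -0.511, SE = 0.293 for curing temperature.
H₀: β₁ = 0 vs H₁: β₁ < 0.
t = -0.511 / 0.293 = -1.744.
df = n − k − 1 = 33 − 3 − 1 = 29.
One-sided p ≈ 0.0459, which is < 0.05, so reject H₀.
There is evidence that the true slope on curing temperature is negative, holding the other predictors fixed.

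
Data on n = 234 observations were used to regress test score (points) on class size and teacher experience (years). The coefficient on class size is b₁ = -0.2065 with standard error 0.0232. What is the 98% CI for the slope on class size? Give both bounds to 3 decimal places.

(-0.261, -0.152)

df = n − k − 1 = 234 − 2 − 1 = 231.
t* = t_{0.01, 231} = 2.342599.
Margin = t* × SE = 2.342599 × 0.0232 = 0.05435.
CI: -0.2065 ± 0.05435 → (-0.261, -0.152).
With 98% confidence, each one-unit increase in class size is associated with a change of between -0.261 and -0.152 points in test score, holding the other predictors fixed.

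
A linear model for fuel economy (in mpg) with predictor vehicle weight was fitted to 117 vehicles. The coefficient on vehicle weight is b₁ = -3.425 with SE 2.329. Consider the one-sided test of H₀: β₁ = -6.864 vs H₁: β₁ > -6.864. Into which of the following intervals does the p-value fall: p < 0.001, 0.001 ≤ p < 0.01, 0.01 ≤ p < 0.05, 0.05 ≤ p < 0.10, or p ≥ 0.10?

0.05 ≤ p < 0.10

t = (-3.425 − (-6.864)) / 2.329 = 1.477.
df = n − 2 = 117 − 2 = 115.
One-sided p = P(T_{115} > t) ≈ 0.0713.
So 0.05 ≤ p < 0.10.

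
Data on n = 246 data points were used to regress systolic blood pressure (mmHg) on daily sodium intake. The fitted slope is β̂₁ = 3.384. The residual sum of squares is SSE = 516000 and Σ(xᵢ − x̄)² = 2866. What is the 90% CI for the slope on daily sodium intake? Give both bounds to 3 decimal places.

MSE = SSE/(n − 2) = 516000/244 = 2114.75.
SE(β̂₁) = √(MSE/Sₓₓ) = √(2114.75/2866) = 0.858997.
df = n − 2 = 244.
t* = t_{0.05, 244} = 1.651123.
Margin = t* × SE = 1.651123 × 0.858997 = 1.41831.
CI: 3.384 ± 1.41831 → (1.966, 4.802).
With 90% confidence, each one-unit increase in daily sodium intake is associated with a change of between 1.966 and 4.802 mmHg in systolic blood pressure.

(1.966, 4.802)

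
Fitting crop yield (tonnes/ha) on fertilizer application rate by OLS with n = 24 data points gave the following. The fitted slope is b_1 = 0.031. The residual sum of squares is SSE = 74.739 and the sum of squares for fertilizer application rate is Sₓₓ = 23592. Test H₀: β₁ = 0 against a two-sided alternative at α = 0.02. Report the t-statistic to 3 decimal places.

MSE = SSE/(n − 2) = 74.739/22 = 3.39723.
SE(b_1) = √(MSE/Sₓₓ) = √(3.39723/23592) = 0.012.
t = 0.031 / 0.012 = 2.583.
df = n − 2 = 22.
Two-sided p ≈ 0.0170, which is < 0.02, so reject H₀.
There is evidence that fertilizer application rate is associated with crop yield.

t = 2.583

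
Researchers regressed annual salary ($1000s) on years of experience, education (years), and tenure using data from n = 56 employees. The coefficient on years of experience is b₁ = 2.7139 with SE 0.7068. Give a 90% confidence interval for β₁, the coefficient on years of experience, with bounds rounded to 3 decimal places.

df = n − k − 1 = 56 − 3 − 1 = 52.
t* = t_{0.05, 52} = 1.674689.
Margin = t* × SE = 1.674689 × 0.7068 = 1.18367.
CI: 2.7139 ± 1.18367 → (1.530, 3.898).
With 90% confidence, each one-unit increase in years of experience is associated with a change of between 1.530 and 3.898 $1000s in annual salary, holding the other predictors fixed.

(1.530, 3.898)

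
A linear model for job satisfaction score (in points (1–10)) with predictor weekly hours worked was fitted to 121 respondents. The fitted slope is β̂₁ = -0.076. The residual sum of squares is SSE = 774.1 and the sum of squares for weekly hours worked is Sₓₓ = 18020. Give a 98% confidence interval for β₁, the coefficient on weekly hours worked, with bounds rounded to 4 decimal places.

MSE = SSE/(n − 2) = 774.1/119 = 6.50504.
SE(β̂₁) = √(MSE/Sₓₓ) = √(6.50504/18020) = 0.0189997.
df = n − 2 = 119.
t* = t_{0.01, 119} = 2.358093.
Margin = t* × SE = 2.358093 × 0.0189997 = 0.044803.
CI: -0.076 ± 0.044803 → (-0.1208, -0.0312).
With 98% confidence, each one-unit increase in weekly hours worked is associated with a change of between -0.1208 and -0.0312 points (1–10) in job satisfaction score.

(-0.1208, -0.0312)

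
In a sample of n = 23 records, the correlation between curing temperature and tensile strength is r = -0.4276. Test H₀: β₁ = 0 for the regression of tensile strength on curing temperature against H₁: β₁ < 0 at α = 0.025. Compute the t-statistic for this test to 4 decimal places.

t = -2.1677

t = r·√(n − 2)/√(1 − r²) = -0.4276·√21/√0.817158 = -2.1677.
df = n − 2 = 21.
One-sided p ≈ 0.0209, which is < 0.025, so reject H₀.
There is evidence of a linear association between curing temperature and tensile strength.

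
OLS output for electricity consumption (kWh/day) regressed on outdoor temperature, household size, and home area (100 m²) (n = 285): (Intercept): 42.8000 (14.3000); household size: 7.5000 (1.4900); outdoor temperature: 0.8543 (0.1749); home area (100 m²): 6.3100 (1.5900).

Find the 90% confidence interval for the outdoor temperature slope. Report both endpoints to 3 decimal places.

(0.566, 1.143)

Read off: b = 0.8543, SE = 0.1749 for outdoor temperature.
df = n − k − 1 = 285 − 3 − 1 = 281.
t* = t_{0.05, 281} = 1.650294.
Margin = t* × SE = 1.650294 × 0.1749 = 0.28864.
CI: 0.8543 ± 0.28864 → (0.566, 1.143).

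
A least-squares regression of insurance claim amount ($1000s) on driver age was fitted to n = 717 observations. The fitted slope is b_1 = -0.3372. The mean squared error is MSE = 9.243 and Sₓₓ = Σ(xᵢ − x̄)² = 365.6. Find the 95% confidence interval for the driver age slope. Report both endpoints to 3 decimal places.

SE(b_1) = √(MSE/Sₓₓ) = √(9.243/365.6) = 0.159002.
df = n − 2 = 715.
t* = t_{0.025, 715} = 1.963287.
Margin = t* × SE = 1.963287 × 0.159002 = 0.31217.
CI: -0.3372 ± 0.31217 → (-0.649, -0.025).
With 95% confidence, each one-unit increase in driver age is associated with a change of between -0.649 and -0.025 $1000s in insurance claim amount.

(-0.649, -0.025)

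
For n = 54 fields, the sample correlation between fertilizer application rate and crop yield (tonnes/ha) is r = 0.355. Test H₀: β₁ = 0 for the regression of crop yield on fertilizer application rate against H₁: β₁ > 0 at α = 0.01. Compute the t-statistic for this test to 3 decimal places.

t = r·√(n − 2)/√(1 − r²) = 0.355·√52/√0.873975 = 2.738.
df = n − 2 = 52.
One-sided p ≈ 0.0042, which is < 0.01, so reject H₀.
There is evidence of a linear association between fertilizer application rate and crop yield.

t = 2.738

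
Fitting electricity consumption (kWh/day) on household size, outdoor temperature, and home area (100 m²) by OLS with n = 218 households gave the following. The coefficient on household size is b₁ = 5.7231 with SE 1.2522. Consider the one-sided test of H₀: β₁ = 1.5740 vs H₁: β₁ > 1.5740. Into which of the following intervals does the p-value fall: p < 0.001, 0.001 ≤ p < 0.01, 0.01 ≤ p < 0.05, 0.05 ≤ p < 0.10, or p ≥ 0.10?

t = (5.7231 − 1.5740) / 1.2522 = 3.313.
df = n − k − 1 = 218 − 3 − 1 = 214.
One-sided p = P(T_{214} > t) ≈ 0.0005.
So p < 0.001.

p < 0.001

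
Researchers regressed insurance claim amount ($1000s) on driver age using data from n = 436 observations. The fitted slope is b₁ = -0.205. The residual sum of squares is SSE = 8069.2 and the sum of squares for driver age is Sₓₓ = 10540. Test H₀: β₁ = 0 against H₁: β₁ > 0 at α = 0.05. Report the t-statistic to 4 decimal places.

MSE = SSE/(n − 2) = 8069.2/434 = 18.5926.
SE(b₁) = √(MSE/Sₓₓ) = √(18.5926/10540) = 0.0420001.
t = -0.205 / 0.0420001 = -4.8809.
df = n − 2 = 434.
One-sided p ≈ 1.0000, which is ≥ 0.05, so fail to reject H₀.
The data do not give significant evidence that the true slope on driver age is positive.

t = -4.8809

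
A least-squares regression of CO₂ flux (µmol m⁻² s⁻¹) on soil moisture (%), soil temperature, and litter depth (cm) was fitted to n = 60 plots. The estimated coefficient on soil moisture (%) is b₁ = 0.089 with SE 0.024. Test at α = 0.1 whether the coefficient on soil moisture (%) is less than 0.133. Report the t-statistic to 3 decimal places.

t = -1.833

H₀: β₁ = 0.133 vs H₁: β₁ < 0.133.
t = (b₁ − β₁⁰)/SE = (0.089 − 0.133) / 0.024 = -1.833.
df = n − k − 1 = 60 − 3 − 1 = 56.
One-sided p ≈ 0.0360, which is < 0.1, so reject H₀.
There is evidence that the true slope on soil moisture (%) is below 0.133 µmol m⁻² s⁻¹ per unit, holding the other predictors fixed.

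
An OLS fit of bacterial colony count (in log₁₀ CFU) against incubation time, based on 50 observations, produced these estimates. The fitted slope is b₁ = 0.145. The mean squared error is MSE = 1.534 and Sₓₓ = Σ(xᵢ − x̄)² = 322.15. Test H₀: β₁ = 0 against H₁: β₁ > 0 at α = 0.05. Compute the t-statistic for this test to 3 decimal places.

t = 2.101

SE(b₁) = √(MSE/Sₓₓ) = √(1.534/322.15) = 0.0690055.
t = 0.145 / 0.0690055 = 2.101.
df = n − 2 = 48.
One-sided p ≈ 0.0204, which is < 0.05, so reject H₀.
There is evidence that the true slope on incubation time is positive.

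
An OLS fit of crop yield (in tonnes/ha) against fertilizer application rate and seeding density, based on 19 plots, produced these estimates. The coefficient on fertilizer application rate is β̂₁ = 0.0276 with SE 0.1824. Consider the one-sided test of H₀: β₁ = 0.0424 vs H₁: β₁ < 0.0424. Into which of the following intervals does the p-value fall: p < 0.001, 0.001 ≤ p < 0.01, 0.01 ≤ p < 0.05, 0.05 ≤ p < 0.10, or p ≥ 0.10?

p ≥ 0.10

t = (0.0276 − 0.0424) / 0.1824 = -0.081.
df = n − k − 1 = 19 − 2 − 1 = 16.
One-sided p = P(T_{16} < t) ≈ 0.4682.
So p ≥ 0.10.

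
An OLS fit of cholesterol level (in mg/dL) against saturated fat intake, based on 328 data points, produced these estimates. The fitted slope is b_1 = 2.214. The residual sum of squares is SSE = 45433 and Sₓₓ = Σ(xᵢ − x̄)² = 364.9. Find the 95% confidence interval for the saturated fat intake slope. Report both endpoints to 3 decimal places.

(0.998, 3.430)

MSE = SSE/(n − 2) = 45433/326 = 139.365.
SE(b_1) = √(MSE/Sₓₓ) = √(139.365/364.9) = 0.618002.
df = n − 2 = 326.
t* = t_{0.025, 326} = 1.967268.
Margin = t* × SE = 1.967268 × 0.618002 = 1.21578.
CI: 2.214 ± 1.21578 → (0.998, 3.430).
With 95% confidence, each one-unit increase in saturated fat intake is associated with a change of between 0.998 and 3.430 mg/dL in cholesterol level.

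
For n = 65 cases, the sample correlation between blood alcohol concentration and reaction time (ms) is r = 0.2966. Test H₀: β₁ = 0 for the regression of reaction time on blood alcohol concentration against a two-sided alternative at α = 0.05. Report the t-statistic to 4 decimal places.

t = r·√(n − 2)/√(1 − r²) = 0.2966·√63/√0.912028 = 2.4651.
df = n − 2 = 63.
Two-sided p ≈ 0.0164, which is < 0.05, so reject H₀.
There is evidence of a linear association between blood alcohol concentration and reaction time.

t = 2.4651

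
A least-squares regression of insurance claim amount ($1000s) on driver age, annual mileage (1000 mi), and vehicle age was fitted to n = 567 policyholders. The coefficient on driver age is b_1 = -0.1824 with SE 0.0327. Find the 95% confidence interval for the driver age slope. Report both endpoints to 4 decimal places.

df = n − k − 1 = 567 − 3 − 1 = 563.
t* = t_{0.025, 563} = 1.964187.
Margin = t* × SE = 1.964187 × 0.0327 = 0.064229.
CI: -0.1824 ± 0.064229 → (-0.2466, -0.1182).
With 95% confidence, each one-unit increase in driver age is associated with a change of between -0.2466 and -0.1182 $1000s in insurance claim amount, holding the other predictors fixed.

(-0.2466, -0.1182)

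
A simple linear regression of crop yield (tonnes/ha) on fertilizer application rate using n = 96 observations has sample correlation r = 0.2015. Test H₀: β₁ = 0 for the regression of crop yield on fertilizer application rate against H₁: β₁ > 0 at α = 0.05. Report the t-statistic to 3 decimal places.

t = r·√(n − 2)/√(1 − r²) = 0.2015·√94/√0.959398 = 1.995.
df = n − 2 = 94.
One-sided p ≈ 0.0245, which is < 0.05, so reject H₀.
There is evidence of a linear association between fertilizer application rate and crop yield.

t = 1.995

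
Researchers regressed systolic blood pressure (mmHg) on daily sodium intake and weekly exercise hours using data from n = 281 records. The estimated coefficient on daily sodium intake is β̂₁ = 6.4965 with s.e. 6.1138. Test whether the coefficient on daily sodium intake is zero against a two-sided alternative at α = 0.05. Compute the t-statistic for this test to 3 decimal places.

t = 1.063

H₀: β₁ = 0 vs H₁: β₁ ≠ 0.
t = (β̂₁ − β₁⁰)/SE = 6.4965 / 6.1138 = 1.063.
df = n − k − 1 = 281 − 2 − 1 = 278.
Two-sided p ≈ 0.2889, which is ≥ 0.05, so fail to reject H₀.
The data do not give significant evidence of an association between daily sodium intake and systolic blood pressure, after adjusting for the other predictors.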